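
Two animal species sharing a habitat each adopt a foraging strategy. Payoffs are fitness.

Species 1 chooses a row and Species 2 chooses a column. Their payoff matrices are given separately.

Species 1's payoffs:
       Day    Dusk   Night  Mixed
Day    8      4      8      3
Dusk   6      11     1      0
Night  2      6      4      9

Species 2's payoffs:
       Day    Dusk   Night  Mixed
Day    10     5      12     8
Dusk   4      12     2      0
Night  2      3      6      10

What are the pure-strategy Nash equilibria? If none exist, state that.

(Day, Night), (Dusk, Dusk), (Night, Mixed)

For each player, find the best response to each opponent profile; mutual best responses are the pure NE.
Species 1 against Day: payoffs 8, 6, 2 → best response Day.
Species 1 against Dusk: payoffs 4, 11, 6 → best response Dusk.
Species 1 against Night: payoffs 8, 1, 4 → best response Day.
Species 1 against Mixed: payoffs 3, 0, 9 → best response Night.
Species 2 against Day: payoffs 10, 5, 12, 8 → best response Night.
Species 2 against Dusk: payoffs 4, 12, 2, 0 → best response Dusk.
Species 2 against Night: payoffs 2, 3, 6, 10 → best response Mixed.
Mutual best responses: (Day, Night); (Dusk, Dusk); (Night, Mixed).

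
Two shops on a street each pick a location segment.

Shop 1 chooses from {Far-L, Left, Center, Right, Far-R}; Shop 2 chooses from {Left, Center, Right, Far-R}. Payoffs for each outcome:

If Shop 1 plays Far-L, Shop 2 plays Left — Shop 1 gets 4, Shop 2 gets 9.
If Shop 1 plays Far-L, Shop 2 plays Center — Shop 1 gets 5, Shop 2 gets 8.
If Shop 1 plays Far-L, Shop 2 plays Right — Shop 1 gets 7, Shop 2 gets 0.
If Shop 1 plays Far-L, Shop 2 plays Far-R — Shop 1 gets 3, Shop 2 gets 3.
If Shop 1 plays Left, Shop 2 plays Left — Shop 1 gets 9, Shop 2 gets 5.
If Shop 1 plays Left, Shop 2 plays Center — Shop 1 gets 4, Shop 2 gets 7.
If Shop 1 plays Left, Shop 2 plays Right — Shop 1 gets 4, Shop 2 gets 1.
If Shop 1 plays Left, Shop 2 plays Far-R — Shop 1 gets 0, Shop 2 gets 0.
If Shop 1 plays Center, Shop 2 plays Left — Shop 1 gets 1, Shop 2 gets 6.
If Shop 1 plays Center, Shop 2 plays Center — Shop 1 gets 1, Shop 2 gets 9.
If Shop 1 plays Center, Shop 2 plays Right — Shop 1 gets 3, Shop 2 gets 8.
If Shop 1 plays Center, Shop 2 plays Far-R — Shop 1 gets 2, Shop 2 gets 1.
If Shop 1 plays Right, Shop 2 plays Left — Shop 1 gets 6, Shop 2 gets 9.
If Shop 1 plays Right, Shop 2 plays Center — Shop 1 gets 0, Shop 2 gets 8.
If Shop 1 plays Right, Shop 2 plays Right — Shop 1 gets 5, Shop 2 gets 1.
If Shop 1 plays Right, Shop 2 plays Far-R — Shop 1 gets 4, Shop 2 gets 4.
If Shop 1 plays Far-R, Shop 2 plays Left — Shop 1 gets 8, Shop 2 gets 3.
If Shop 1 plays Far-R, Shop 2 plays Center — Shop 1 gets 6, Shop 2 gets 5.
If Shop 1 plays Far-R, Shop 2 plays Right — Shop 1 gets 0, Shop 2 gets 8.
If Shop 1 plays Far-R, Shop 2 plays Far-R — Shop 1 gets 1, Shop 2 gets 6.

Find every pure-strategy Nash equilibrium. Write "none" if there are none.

There is no pure-strategy Nash equilibrium.

Shop 1 against Left: payoffs 4, 9, 1, 6, 8 → best response Left.
Shop 1 against Center: payoffs 5, 4, 1, 0, 6 → best response Far-R.
Shop 1 against Right: payoffs 7, 4, 3, 5, 0 → best response Far-L.
Shop 1 against Far-R: payoffs 3, 0, 2, 4, 1 → best response Right.
Shop 2 against Far-L: payoffs 9, 8, 0, 3 → best response Left.
Shop 2 against Left: payoffs 5, 7, 1, 0 → best response Center.
Shop 2 against Center: payoffs 6, 9, 8, 1 → best response Center.
Shop 2 against Right: payoffs 9, 8, 1, 4 → best response Left.
Shop 2 against Far-R: payoffs 3, 5, 8, 6 → best response Right.
No profile is a mutual best response for all players.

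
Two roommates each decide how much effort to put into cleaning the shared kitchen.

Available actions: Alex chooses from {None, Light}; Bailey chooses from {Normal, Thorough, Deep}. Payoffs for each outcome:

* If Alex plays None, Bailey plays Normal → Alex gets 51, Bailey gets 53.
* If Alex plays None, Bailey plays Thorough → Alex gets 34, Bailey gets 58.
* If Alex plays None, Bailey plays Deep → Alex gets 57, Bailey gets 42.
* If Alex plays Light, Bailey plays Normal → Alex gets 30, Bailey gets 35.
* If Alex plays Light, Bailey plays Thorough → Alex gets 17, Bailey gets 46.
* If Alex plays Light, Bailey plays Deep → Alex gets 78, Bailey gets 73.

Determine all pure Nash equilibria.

(None, Normal): Bailey can switch to Thorough (53 → 58). Not NE.
(None, Thorough): Alex gets 34, best alternative 17; Bailey gets 58, best alternative 53. No profitable deviation — NE.
(None, Deep): Alex can switch to Light (57 → 78). Not NE.
(Light, Normal): Alex can switch to None (30 → 51). Not NE.
(Light, Thorough): Alex can switch to None (17 → 34). Not NE.
(Light, Deep): Alex gets 78, best alternative 57; Bailey gets 73, best alternative 46. No profitable deviation — NE.

The pure Nash equilibria are (None, Thorough), (Light, Deep).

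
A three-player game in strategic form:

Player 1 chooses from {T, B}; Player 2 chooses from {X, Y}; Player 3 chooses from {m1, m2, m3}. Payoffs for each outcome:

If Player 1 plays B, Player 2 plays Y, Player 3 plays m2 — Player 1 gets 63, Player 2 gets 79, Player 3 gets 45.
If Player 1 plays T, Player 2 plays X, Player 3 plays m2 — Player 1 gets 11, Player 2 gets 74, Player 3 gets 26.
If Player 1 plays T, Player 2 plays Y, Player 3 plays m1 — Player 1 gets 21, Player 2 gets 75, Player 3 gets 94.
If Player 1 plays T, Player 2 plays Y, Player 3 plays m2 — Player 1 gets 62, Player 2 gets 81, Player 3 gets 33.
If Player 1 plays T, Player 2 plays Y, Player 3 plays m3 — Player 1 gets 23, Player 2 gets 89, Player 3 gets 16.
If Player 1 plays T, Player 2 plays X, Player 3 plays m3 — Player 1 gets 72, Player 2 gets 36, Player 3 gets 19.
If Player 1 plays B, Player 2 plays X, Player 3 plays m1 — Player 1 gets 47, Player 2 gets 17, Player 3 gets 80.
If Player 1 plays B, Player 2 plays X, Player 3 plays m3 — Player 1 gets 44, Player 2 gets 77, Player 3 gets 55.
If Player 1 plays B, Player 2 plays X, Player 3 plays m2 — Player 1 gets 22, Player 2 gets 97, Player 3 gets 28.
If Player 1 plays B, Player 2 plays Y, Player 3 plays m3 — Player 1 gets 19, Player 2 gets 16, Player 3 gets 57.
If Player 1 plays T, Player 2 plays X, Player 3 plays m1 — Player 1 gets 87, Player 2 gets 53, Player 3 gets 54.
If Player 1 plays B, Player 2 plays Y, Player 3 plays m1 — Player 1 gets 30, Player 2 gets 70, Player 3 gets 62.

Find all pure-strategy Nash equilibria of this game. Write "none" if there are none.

(T, X, m1): Player 2 can switch to Y (53 → 75). Not NE.
(T, X, m2): Player 1 can switch to B (11 → 22). Not NE.
(T, X, m3): Player 2 can switch to Y (36 → 89). Not NE.
(T, Y, m1): Player 1 can switch to B (21 → 30). Not NE.
(T, Y, m2): Player 1 can switch to B (62 → 63). Not NE.
(T, Y, m3): Player 3 can switch to m1 (16 → 94). Not NE.
(B, X, m1): Player 1 can switch to T (47 → 87). Not NE.
(B, X, m2): Player 3 can switch to m1 (28 → 80). Not NE.
(B, Y, m1): Player 1 gets 30, best alternative 21; Player 2 gets 70, best alternative 17; Player 3 gets 62, best alternative 57. No profitable deviation — NE.
(The remaining 3 profiles each have a profitable deviation by the same check.)

Pure NE: (B, Y, m1)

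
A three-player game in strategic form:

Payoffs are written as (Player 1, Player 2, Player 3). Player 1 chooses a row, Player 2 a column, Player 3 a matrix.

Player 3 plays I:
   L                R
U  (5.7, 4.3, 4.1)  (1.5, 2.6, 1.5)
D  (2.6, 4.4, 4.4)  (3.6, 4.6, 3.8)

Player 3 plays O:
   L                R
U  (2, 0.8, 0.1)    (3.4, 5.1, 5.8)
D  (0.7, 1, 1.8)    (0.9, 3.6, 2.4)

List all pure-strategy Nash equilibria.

For each player, find the best response to each opponent profile; mutual best responses are the pure NE.
Player 1 against (L, I): payoffs 5.7, 2.6 → best response U.
Player 1 against (L, O): payoffs 2, 0.7 → best response U.
Player 1 against (R, I): payoffs 1.5, 3.6 → best response D.
Player 1 against (R, O): payoffs 3.4, 0.9 → best response U.
Player 2 against (U, I): payoffs 4.3, 2.6 → best response L.
Player 2 against (U, O): payoffs 0.8, 5.1 → best response R.
Player 2 against (D, I): payoffs 4.4, 4.6 → best response R.
Player 2 against (D, O): payoffs 1, 3.6 → best response R.
Player 3 against (U, L): payoffs 4.1, 0.1 → best response I.
Player 3 against (U, R): payoffs 1.5, 5.8 → best response O.
Player 3 against (D, L): payoffs 4.4, 1.8 → best response I.
Player 3 against (D, R): payoffs 3.8, 2.4 → best response I.
Mutual best responses: (U, L, I); (U, R, O); (D, R, I).

The pure Nash equilibria are (U, L, I), (U, R, O), (D, R, I).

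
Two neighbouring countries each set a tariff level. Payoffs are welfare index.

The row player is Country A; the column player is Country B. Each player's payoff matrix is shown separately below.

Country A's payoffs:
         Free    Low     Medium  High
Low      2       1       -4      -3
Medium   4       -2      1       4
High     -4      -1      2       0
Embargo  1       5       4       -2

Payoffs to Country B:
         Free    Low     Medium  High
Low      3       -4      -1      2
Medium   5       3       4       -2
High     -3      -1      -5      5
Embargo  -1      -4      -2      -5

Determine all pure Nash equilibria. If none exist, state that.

(Low, Free): Country A can switch to Medium (2 → 4). Not NE.
(Low, Low): Country A can switch to Embargo (1 → 5). Not NE.
(Low, Medium): Country A can switch to Medium (-4 → 1). Not NE.
(Low, High): Country A can switch to Medium (-3 → 4). Not NE.
(Medium, Free): Country A gets 4, best alternative 2; Country B gets 5, best alternative 4. No profitable deviation — NE.
(Medium, Low): Country A can switch to Low (-2 → 1). Not NE.
(Medium, Medium): Country A can switch to High (1 → 2). Not NE.
(The remaining 9 profiles each have a profitable deviation by the same check.)

The unique pure-strategy Nash equilibrium is (Medium, Free).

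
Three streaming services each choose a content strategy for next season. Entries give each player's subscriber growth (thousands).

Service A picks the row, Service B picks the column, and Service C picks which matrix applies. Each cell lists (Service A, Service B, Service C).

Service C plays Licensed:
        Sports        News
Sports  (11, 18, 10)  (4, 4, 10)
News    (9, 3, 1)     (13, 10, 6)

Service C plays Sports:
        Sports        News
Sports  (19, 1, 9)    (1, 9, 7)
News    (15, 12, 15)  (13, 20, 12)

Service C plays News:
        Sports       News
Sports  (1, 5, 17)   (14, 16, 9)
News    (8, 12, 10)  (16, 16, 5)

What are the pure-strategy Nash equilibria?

Service A against (Sports, Licensed): payoffs 11, 9 → best response Sports.
Service A against (Sports, Sports): payoffs 19, 15 → best response Sports.
Service A against (Sports, News): payoffs 1, 8 → best response News.
Service A against (News, Licensed): payoffs 4, 13 → best response News.
Service A against (News, Sports): payoffs 1, 13 → best response News.
Service A against (News, News): payoffs 14, 16 → best response News.
Service B against (Sports, Licensed): payoffs 18, 4 → best response Sports.
Service B against (Sports, Sports): payoffs 1, 9 → best response News.
Service B against (Sports, News): payoffs 5, 16 → best response News.
Service B against (News, Licensed): payoffs 3, 10 → best response News.
Service B against (News, Sports): payoffs 12, 20 → best response News.
Service B against (News, News): payoffs 12, 16 → best response News.
Service C against (Sports, Sports): payoffs 10, 9, 17 → best response News.
Service C against (Sports, News): payoffs 10, 7, 9 → best response Licensed.
Service C against (News, Sports): payoffs 1, 15, 10 → best response Sports.
Service C against (News, News): payoffs 6, 12, 5 → best response Sports.
Mutual best responses: (News, News, Sports).

Pure NE: (News, News, Sports)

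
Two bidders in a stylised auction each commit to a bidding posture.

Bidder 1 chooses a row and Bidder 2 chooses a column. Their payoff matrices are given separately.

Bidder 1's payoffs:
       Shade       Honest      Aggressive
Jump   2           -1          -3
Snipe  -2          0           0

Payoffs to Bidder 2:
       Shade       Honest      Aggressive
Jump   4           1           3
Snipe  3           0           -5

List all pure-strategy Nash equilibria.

(Jump, Shade)

(Jump, Shade): Bidder 1 gets 2, best alternative -2; Bidder 2 gets 4, best alternative 3. No profitable deviation — NE.
(Jump, Honest): Bidder 1 can switch to Snipe (-1 → 0). Not NE.
(Jump, Aggressive): Bidder 1 can switch to Snipe (-3 → 0). Not NE.
(Snipe, Shade): Bidder 1 can switch to Jump (-2 → 2). Not NE.
(Snipe, Honest): Bidder 2 can switch to Shade (0 → 3). Not NE.
(Snipe, Aggressive): Bidder 2 can switch to Shade (-5 → 3). Not NE.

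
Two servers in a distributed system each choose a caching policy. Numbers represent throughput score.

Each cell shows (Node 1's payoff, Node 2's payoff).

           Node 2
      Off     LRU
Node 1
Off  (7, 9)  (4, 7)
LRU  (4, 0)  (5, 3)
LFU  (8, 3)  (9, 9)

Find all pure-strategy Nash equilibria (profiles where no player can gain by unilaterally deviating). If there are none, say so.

For each strategy profile, look for a profitable unilateral deviation.
(Off, Off): Node 1 can switch to LFU (7 → 8). Not NE.
(Off, LRU): Node 1 can switch to LRU (4 → 5). Not NE.
(LRU, Off): Node 1 can switch to Off (4 → 7). Not NE.
(LRU, LRU): Node 1 can switch to LFU (5 → 9). Not NE.
(LFU, Off): Node 2 can switch to LRU (3 → 9). Not NE.
(LFU, LRU): Node 1 gets 9, best alternative 5; Node 2 gets 9, best alternative 3. No profitable deviation — NE.

(LFU, LRU)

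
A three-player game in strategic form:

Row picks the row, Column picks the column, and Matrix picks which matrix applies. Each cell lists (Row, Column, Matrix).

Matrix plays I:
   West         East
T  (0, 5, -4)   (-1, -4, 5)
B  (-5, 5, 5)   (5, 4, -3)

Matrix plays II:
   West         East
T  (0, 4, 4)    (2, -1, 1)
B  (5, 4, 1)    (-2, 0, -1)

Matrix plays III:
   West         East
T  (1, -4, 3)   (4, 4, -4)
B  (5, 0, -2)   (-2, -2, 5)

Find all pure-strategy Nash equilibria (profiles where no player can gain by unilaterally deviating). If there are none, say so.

No pure-strategy Nash equilibrium.

Row against (West, I): payoffs 0, -5 → best response T.
Row against (West, II): payoffs 0, 5 → best response B.
Row against (West, III): payoffs 1, 5 → best response B.
Row against (East, I): payoffs -1, 5 → best response B.
Row against (East, II): payoffs 2, -2 → best response T.
Row against (East, III): payoffs 4, -2 → best response T.
Column against (T, I): payoffs 5, -4 → best response West.
Column against (T, II): payoffs 4, -1 → best response West.
Column against (T, III): payoffs -4, 4 → best response East.
Column against (B, I): payoffs 5, 4 → best response West.
Column against (B, II): payoffs 4, 0 → best response West.
Column against (B, III): payoffs 0, -2 → best response West.
Matrix against (T, West): payoffs -4, 4, 3 → best response II.
Matrix against (T, East): payoffs 5, 1, -4 → best response I.
Matrix against (B, West): payoffs 5, 1, -2 → best response I.
Matrix against (B, East): payoffs -3, -1, 5 → best response III.
No profile is a mutual best response for all players.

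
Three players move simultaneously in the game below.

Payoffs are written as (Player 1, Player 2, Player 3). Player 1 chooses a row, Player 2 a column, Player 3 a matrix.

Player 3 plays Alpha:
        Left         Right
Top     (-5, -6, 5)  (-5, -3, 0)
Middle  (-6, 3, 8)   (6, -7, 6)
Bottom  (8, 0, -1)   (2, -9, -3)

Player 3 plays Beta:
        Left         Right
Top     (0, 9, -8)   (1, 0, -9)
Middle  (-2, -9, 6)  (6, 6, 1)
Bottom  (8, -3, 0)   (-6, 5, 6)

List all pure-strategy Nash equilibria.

This game has no pure Nash equilibrium.

Player 1 against (Left, Alpha): payoffs -5, -6, 8 → best response Bottom.
Player 1 against (Left, Beta): payoffs 0, -2, 8 → best response Bottom.
Player 1 against (Right, Alpha): payoffs -5, 6, 2 → best response Middle.
Player 1 against (Right, Beta): payoffs 1, 6, -6 → best response Middle.
Player 2 against (Top, Alpha): payoffs -6, -3 → best response Right.
Player 2 against (Top, Beta): payoffs 9, 0 → best response Left.
Player 2 against (Middle, Alpha): payoffs 3, -7 → best response Left.
Player 2 against (Middle, Beta): payoffs -9, 6 → best response Right.
Player 2 against (Bottom, Alpha): payoffs 0, -9 → best response Left.
Player 2 against (Bottom, Beta): payoffs -3, 5 → best response Right.
Player 3 against (Top, Left): payoffs 5, -8 → best response Alpha.
Player 3 against (Top, Right): payoffs 0, -9 → best response Alpha.
Player 3 against (Middle, Left): payoffs 8, 6 → best response Alpha.
Player 3 against (Middle, Right): payoffs 6, 1 → best response Alpha.
Player 3 against (Bottom, Left): payoffs -1, 0 → best response Beta.
Player 3 against (Bottom, Right): payoffs -3, 6 → best response Beta.
No profile is a mutual best response for all players.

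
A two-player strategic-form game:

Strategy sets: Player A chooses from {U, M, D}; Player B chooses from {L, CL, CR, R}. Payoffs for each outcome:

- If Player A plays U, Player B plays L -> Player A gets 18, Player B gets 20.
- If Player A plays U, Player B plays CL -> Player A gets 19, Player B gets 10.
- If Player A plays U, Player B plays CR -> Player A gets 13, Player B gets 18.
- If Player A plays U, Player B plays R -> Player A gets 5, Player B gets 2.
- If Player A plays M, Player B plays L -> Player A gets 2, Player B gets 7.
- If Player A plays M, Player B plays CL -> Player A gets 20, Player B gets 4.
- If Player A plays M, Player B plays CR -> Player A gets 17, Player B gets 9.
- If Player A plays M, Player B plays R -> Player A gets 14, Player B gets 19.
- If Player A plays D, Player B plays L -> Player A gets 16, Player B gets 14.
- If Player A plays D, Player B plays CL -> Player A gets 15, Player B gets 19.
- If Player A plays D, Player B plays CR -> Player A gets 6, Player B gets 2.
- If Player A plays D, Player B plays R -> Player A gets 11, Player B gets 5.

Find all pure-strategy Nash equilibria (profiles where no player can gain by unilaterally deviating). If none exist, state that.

Pure-strategy Nash equilibria: (U, L); (M, R)

Player A against L: payoffs 18, 2, 16 → best response U.
Player A against CL: payoffs 19, 20, 15 → best response M.
Player A against CR: payoffs 13, 17, 6 → best response M.
Player A against R: payoffs 5, 14, 11 → best response M.
Player B against U: payoffs 20, 10, 18, 2 → best response L.
Player B against M: payoffs 7, 4, 9, 19 → best response R.
Player B against D: payoffs 14, 19, 2, 5 → best response CL.
Mutual best responses: (U, L); (M, R).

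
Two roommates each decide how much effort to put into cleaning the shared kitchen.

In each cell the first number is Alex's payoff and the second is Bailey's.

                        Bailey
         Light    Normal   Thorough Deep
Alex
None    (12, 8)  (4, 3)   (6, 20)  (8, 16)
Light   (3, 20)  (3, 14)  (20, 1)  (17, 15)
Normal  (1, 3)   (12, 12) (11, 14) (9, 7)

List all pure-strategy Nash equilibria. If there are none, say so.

No pure-strategy Nash equilibrium.

Alex against Light: payoffs 12, 3, 1 → best response None.
Alex against Normal: payoffs 4, 3, 12 → best response Normal.
Alex against Thorough: payoffs 6, 20, 11 → best response Light.
Alex against Deep: payoffs 8, 17, 9 → best response Light.
Bailey against None: payoffs 8, 3, 20, 16 → best response Thorough.
Bailey against Light: payoffs 20, 14, 1, 15 → best response Light.
Bailey against Normal: payoffs 3, 12, 14, 7 → best response Thorough.
No profile is a mutual best response for all players.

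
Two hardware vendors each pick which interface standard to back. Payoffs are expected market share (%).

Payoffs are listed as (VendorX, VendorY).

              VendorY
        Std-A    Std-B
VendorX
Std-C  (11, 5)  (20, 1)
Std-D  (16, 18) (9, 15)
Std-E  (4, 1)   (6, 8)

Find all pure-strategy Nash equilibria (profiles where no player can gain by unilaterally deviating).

VendorX against Std-A: payoffs 11, 16, 4 → best response Std-D.
VendorX against Std-B: payoffs 20, 9, 6 → best response Std-C.
VendorY against Std-C: payoffs 5, 1 → best response Std-A.
VendorY against Std-D: payoffs 18, 15 → best response Std-A.
VendorY against Std-E: payoffs 1, 8 → best response Std-B.
Mutual best responses: (Std-D, Std-A).

The unique pure-strategy Nash equilibrium is (Std-D, Std-A).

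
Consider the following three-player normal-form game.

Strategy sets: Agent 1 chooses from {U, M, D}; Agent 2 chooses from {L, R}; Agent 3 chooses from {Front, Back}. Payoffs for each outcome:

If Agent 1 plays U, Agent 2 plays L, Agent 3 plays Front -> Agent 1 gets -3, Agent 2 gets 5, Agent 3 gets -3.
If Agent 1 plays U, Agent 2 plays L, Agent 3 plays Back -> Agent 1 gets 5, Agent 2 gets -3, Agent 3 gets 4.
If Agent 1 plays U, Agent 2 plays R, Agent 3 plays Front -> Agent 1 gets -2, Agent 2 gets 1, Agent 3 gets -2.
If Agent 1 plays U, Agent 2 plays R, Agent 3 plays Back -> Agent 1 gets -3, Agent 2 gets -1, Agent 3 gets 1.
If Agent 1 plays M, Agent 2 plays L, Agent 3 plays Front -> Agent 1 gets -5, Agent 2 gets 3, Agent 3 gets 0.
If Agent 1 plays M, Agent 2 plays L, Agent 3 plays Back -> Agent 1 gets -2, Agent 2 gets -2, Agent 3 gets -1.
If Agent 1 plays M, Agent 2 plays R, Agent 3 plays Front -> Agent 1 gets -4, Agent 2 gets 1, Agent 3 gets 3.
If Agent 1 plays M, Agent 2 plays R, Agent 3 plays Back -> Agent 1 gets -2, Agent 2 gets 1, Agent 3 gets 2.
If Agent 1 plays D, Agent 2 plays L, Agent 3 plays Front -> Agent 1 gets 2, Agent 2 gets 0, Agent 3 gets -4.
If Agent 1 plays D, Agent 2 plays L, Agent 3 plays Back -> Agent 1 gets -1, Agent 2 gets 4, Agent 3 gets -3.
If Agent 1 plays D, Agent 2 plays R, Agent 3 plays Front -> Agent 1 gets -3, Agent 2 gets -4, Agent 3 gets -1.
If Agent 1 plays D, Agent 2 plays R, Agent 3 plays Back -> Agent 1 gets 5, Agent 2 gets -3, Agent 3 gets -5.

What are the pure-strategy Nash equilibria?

No pure-strategy Nash equilibrium.

Check each profile: it is a Nash equilibrium iff no player can strictly gain by switching unilaterally.
(U, L, Front): Agent 1 can switch to D (-3 → 2). Not NE.
(U, L, Back): Agent 2 can switch to R (-3 → -1). Not NE.
(U, R, Front): Agent 2 can switch to L (1 → 5). Not NE.
(U, R, Back): Agent 1 can switch to M (-3 → -2). Not NE.
(M, L, Front): Agent 1 can switch to U (-5 → -3). Not NE.
(M, L, Back): Agent 1 can switch to U (-2 → 5). Not NE.
(M, R, Front): Agent 1 can switch to U (-4 → -2). Not NE.
(M, R, Back): Agent 1 can switch to D (-2 → 5). Not NE.
(D, L, Front): Agent 3 can switch to Back (-4 → -3). Not NE.
(D, L, Back): Agent 1 can switch to U (-1 → 5). Not NE.
(The remaining 2 profiles each have a profitable deviation by the same check.)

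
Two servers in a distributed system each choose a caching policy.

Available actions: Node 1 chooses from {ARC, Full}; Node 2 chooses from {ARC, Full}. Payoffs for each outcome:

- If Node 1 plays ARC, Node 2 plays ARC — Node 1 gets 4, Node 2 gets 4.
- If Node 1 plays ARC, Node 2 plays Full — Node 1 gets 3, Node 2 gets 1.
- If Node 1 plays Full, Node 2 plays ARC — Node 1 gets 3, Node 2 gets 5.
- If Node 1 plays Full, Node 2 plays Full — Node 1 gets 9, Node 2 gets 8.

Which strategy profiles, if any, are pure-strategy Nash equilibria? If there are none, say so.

(ARC, ARC), (Full, Full)

(ARC, ARC): Node 1 gets 4, best alternative 3; Node 2 gets 4, best alternative 1. No profitable deviation — NE.
(ARC, Full): Node 1 can switch to Full (3 → 9). Not NE.
(Full, ARC): Node 1 can switch to ARC (3 → 4). Not NE.
(Full, Full): Node 1 gets 9, best alternative 3; Node 2 gets 8, best alternative 5. No profitable deviation — NE.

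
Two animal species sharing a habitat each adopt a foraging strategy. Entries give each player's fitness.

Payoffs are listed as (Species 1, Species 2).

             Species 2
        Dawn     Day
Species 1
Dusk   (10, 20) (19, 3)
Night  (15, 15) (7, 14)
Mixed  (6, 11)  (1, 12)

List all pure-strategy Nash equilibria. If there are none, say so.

Species 1 against Dawn: payoffs 10, 15, 6 → best response Night.
Species 1 against Day: payoffs 19, 7, 1 → best response Dusk.
Species 2 against Dusk: payoffs 20, 3 → best response Dawn.
Species 2 against Night: payoffs 15, 14 → best response Dawn.
Species 2 against Mixed: payoffs 11, 12 → best response Day.
Mutual best responses: (Night, Dawn).

The unique pure-strategy Nash equilibrium is (Night, Dawn).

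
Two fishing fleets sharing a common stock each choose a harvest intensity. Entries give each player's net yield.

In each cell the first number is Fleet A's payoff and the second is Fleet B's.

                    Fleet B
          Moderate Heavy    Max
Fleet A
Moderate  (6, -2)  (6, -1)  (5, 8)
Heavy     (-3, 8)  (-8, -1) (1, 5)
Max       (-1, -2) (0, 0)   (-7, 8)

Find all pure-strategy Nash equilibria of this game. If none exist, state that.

(Moderate, Moderate): Fleet B can switch to Heavy (-2 → -1). Not NE.
(Moderate, Heavy): Fleet B can switch to Max (-1 → 8). Not NE.
(Moderate, Max): Fleet A gets 5, best alternative 1; Fleet B gets 8, best alternative -1. No profitable deviation — NE.
(Heavy, Moderate): Fleet A can switch to Moderate (-3 → 6). Not NE.
(Heavy, Heavy): Fleet A can switch to Moderate (-8 → 6). Not NE.
(Heavy, Max): Fleet A can switch to Moderate (1 → 5). Not NE.
(Max, Moderate): Fleet A can switch to Moderate (-1 → 6). Not NE.
(The remaining 2 profiles each have a profitable deviation by the same check.)

The unique pure-strategy Nash equilibrium is (Moderate, Max).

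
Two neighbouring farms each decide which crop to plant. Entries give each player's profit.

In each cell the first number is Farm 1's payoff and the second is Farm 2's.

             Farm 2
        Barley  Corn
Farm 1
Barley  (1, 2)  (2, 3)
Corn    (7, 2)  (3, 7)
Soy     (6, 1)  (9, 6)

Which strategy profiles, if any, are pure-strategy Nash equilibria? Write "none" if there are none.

(Barley, Barley): Farm 1 can switch to Corn (1 → 7). Not NE.
(Barley, Corn): Farm 1 can switch to Corn (2 → 3). Not NE.
(Corn, Barley): Farm 2 can switch to Corn (2 → 7). Not NE.
(Corn, Corn): Farm 1 can switch to Soy (3 → 9). Not NE.
(Soy, Barley): Farm 1 can switch to Corn (6 → 7). Not NE.
(Soy, Corn): Farm 1 gets 9, best alternative 3; Farm 2 gets 6, best alternative 1. No profitable deviation — NE.

(Soy, Corn)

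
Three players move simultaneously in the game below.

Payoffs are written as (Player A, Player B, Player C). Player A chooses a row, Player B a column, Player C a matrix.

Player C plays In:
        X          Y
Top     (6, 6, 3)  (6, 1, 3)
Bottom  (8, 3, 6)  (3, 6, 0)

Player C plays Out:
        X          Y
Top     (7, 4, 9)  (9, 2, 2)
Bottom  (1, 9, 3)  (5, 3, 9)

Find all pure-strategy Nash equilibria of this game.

For each strategy profile, look for a profitable unilateral deviation.
(Top, X, In): Player A can switch to Bottom (6 → 8). Not NE.
(Top, X, Out): Player A gets 7, best alternative 1; Player B gets 4, best alternative 2; Player C gets 9, best alternative 3. No profitable deviation — NE.
(Top, Y, In): Player B can switch to X (1 → 6). Not NE.
(Top, Y, Out): Player B can switch to X (2 → 4). Not NE.
(Bottom, X, In): Player B can switch to Y (3 → 6). Not NE.
(Bottom, X, Out): Player A can switch to Top (1 → 7). Not NE.
(Bottom, Y, In): Player A can switch to Top (3 → 6). Not NE.
(The remaining 1 profile has a profitable deviation by the same check.)

The unique pure-strategy Nash equilibrium is (Top, X, Out).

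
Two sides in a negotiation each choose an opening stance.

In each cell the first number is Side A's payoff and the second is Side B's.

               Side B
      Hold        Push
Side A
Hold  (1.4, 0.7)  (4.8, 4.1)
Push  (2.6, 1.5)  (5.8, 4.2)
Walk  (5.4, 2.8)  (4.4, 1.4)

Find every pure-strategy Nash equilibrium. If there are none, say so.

Pure-strategy Nash equilibria: (Push, Push) and (Walk, Hold)

Check each profile: it is a Nash equilibrium iff no player can strictly gain by switching unilaterally.
(Hold, Hold): Side A can switch to Push (1.4 → 2.6). Not NE.
(Hold, Push): Side A can switch to Push (4.8 → 5.8). Not NE.
(Push, Hold): Side A can switch to Walk (2.6 → 5.4). Not NE.
(Push, Push): Side A gets 5.8, best alternative 4.8; Side B gets 4.2, best alternative 1.5. No profitable deviation — NE.
(Walk, Hold): Side A gets 5.4, best alternative 2.6; Side B gets 2.8, best alternative 1.4. No profitable deviation — NE.
(Walk, Push): Side A can switch to Hold (4.4 → 4.8). Not NE.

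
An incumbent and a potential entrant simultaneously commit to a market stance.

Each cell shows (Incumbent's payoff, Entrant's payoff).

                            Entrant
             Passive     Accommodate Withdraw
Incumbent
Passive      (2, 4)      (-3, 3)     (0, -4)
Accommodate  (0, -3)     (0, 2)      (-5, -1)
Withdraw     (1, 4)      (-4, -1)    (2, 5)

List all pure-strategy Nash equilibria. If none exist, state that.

Pure-strategy Nash equilibria: (Passive, Passive); (Accommodate, Accommodate); (Withdraw, Withdraw)

For each player, find the best response to each opponent profile; mutual best responses are the pure NE.
Incumbent against Passive: payoffs 2, 0, 1 → best response Passive.
Incumbent against Accommodate: payoffs -3, 0, -4 → best response Accommodate.
Incumbent against Withdraw: payoffs 0, -5, 2 → best response Withdraw.
Entrant against Passive: payoffs 4, 3, -4 → best response Passive.
Entrant against Accommodate: payoffs -3, 2, -1 → best response Accommodate.
Entrant against Withdraw: payoffs 4, -1, 5 → best response Withdraw.
Mutual best responses: (Passive, Passive); (Accommodate, Accommodate); (Withdraw, Withdraw).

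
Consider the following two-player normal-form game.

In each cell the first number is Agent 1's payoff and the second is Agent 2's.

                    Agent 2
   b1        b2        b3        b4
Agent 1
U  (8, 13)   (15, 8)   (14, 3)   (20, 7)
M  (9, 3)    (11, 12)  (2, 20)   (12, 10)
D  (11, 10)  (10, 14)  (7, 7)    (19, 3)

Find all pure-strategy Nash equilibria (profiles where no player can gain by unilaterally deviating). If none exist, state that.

This game has no pure Nash equilibrium.

(U, b1): Agent 1 can switch to M (8 → 9). Not NE.
(U, b2): Agent 2 can switch to b1 (8 → 13). Not NE.
(U, b3): Agent 2 can switch to b1 (3 → 13). Not NE.
(U, b4): Agent 2 can switch to b1 (7 → 13). Not NE.
(M, b1): Agent 1 can switch to D (9 → 11). Not NE.
(M, b2): Agent 1 can switch to U (11 → 15). Not NE.
(M, b3): Agent 1 can switch to U (2 → 14). Not NE.
(M, b4): Agent 1 can switch to U (12 → 20). Not NE.
(The remaining 4 profiles each have a profitable deviation by the same check.)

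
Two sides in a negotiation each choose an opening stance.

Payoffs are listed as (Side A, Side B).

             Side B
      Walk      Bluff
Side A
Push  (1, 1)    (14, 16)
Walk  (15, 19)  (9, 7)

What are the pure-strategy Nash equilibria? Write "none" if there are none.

(Push, Bluff) and (Walk, Walk)

For each strategy profile, look for a profitable unilateral deviation.
(Push, Walk): Side A can switch to Walk (1 → 15). Not NE.
(Push, Bluff): Side A gets 14, best alternative 9; Side B gets 16, best alternative 1. No profitable deviation — NE.
(Walk, Walk): Side A gets 15, best alternative 1; Side B gets 19, best alternative 7. No profitable deviation — NE.
(Walk, Bluff): Side A can switch to Push (9 → 14). Not NE.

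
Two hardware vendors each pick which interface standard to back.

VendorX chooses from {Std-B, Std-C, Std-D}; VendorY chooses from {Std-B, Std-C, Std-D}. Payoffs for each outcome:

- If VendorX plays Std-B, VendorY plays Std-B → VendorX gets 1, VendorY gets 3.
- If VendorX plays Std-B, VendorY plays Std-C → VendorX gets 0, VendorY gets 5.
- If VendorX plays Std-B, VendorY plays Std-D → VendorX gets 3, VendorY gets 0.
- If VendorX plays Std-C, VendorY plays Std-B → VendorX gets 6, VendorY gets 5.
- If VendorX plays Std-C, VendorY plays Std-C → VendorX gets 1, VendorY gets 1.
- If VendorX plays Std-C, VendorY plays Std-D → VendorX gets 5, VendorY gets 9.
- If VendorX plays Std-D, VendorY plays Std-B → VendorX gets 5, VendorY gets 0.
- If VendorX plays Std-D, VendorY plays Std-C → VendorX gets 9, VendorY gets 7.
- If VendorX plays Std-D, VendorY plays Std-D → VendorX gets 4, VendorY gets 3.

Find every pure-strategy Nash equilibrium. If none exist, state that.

Mark each player's best response to every combination of opponents' strategies; a profile where every player is best-responding is a pure Nash equilibrium.
VendorX against Std-B: payoffs 1, 6, 5 → best response Std-C.
VendorX against Std-C: payoffs 0, 1, 9 → best response Std-D.
VendorX against Std-D: payoffs 3, 5, 4 → best response Std-C.
VendorY against Std-B: payoffs 3, 5, 0 → best response Std-C.
VendorY against Std-C: payoffs 5, 1, 9 → best response Std-D.
VendorY against Std-D: payoffs 0, 7, 3 → best response Std-C.
Mutual best responses: (Std-C, Std-D); (Std-D, Std-C).

The pure Nash equilibria are (Std-C, Std-D); (Std-D, Std-C).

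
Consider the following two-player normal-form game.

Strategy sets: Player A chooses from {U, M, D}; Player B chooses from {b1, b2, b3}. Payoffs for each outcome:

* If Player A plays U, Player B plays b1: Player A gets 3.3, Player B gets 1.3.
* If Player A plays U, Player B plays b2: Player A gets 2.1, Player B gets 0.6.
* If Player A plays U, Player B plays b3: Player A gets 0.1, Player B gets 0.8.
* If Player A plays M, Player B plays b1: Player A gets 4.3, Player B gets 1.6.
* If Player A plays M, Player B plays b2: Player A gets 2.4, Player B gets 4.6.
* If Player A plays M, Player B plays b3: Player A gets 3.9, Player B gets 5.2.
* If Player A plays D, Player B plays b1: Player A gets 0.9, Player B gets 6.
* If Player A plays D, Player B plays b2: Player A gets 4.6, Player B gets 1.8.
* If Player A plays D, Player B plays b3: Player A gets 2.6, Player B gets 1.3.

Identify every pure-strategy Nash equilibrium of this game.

(M, b3)

(U, b1): Player A can switch to M (3.3 → 4.3). Not NE.
(U, b2): Player A can switch to M (2.1 → 2.4). Not NE.
(U, b3): Player A can switch to M (0.1 → 3.9). Not NE.
(M, b1): Player B can switch to b2 (1.6 → 4.6). Not NE.
(M, b2): Player A can switch to D (2.4 → 4.6). Not NE.
(M, b3): Player A gets 3.9, best alternative 2.6; Player B gets 5.2, best alternative 4.6. No profitable deviation — NE.
(D, b1): Player A can switch to U (0.9 → 3.3). Not NE.
(D, b2): Player B can switch to b1 (1.8 → 6). Not NE.
(D, b3): Player A can switch to M (2.6 → 3.9). Not NE.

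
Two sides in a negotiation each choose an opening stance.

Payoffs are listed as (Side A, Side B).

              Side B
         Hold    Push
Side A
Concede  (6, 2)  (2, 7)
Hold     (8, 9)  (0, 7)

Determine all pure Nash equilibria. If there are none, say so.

Check each profile: it is a Nash equilibrium iff no player can strictly gain by switching unilaterally.
(Concede, Hold): Side A can switch to Hold (6 → 8). Not NE.
(Concede, Push): Side A gets 2, best alternative 0; Side B gets 7, best alternative 2. No profitable deviation — NE.
(Hold, Hold): Side A gets 8, best alternative 6; Side B gets 9, best alternative 7. No profitable deviation — NE.
(Hold, Push): Side A can switch to Concede (0 → 2). Not NE.

The pure Nash equilibria are (Concede, Push), (Hold, Hold).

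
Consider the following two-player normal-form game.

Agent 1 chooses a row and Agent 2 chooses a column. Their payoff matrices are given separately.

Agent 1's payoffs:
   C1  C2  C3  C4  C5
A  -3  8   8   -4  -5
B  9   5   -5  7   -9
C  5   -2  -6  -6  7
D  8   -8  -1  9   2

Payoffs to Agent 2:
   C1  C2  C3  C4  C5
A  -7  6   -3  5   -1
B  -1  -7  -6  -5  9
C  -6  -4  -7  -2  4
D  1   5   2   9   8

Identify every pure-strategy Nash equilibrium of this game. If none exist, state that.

Agent 1 against C1: payoffs -3, 9, 5, 8 → best response B.
Agent 1 against C2: payoffs 8, 5, -2, -8 → best response A.
Agent 1 against C3: payoffs 8, -5, -6, -1 → best response A.
Agent 1 against C4: payoffs -4, 7, -6, 9 → best response D.
Agent 1 against C5: payoffs -5, -9, 7, 2 → best response C.
Agent 2 against A: payoffs -7, 6, -3, 5, -1 → best response C2.
Agent 2 against B: payoffs -1, -7, -6, -5, 9 → best response C5.
Agent 2 against C: payoffs -6, -4, -7, -2, 4 → best response C5.
Agent 2 against D: payoffs 1, 5, 2, 9, 8 → best response C4.
Mutual best responses: (A, C2); (C, C5); (D, C4).

(A, C2), (C, C5), (D, C4)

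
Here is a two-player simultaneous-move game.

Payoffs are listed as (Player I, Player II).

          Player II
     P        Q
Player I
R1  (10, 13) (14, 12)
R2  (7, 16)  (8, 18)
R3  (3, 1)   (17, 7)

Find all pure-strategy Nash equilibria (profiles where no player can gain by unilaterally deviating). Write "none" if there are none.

The pure Nash equilibria are (R1, P), (R3, Q).

Check each profile: it is a Nash equilibrium iff no player can strictly gain by switching unilaterally.
(R1, P): Player I gets 10, best alternative 7; Player II gets 13, best alternative 12. No profitable deviation — NE.
(R1, Q): Player I can switch to R3 (14 → 17). Not NE.
(R2, P): Player I can switch to R1 (7 → 10). Not NE.
(R2, Q): Player I can switch to R1 (8 → 14). Not NE.
(R3, P): Player I can switch to R1 (3 → 10). Not NE.
(R3, Q): Player I gets 17, best alternative 14; Player II gets 7, best alternative 1. No profitable deviation — NE.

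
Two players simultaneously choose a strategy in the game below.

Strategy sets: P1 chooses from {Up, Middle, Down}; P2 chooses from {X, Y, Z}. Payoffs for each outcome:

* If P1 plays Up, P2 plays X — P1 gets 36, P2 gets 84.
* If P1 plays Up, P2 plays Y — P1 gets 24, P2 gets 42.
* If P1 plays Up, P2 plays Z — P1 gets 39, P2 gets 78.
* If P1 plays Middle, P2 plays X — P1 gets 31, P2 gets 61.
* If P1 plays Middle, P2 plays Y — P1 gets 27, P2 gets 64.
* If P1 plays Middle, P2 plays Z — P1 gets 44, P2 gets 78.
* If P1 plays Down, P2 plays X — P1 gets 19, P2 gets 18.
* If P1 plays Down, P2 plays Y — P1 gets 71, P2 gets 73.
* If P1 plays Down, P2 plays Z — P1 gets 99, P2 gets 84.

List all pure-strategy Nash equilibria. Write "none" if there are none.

For each player, find the best response to each opponent profile; mutual best responses are the pure NE.
P1 against X: payoffs 36, 31, 19 → best response Up.
P1 against Y: payoffs 24, 27, 71 → best response Down.
P1 against Z: payoffs 39, 44, 99 → best response Down.
P2 against Up: payoffs 84, 42, 78 → best response X.
P2 against Middle: payoffs 61, 64, 78 → best response Z.
P2 against Down: payoffs 18, 73, 84 → best response Z.
Mutual best responses: (Up, X); (Down, Z).

(Up, X) and (Down, Z)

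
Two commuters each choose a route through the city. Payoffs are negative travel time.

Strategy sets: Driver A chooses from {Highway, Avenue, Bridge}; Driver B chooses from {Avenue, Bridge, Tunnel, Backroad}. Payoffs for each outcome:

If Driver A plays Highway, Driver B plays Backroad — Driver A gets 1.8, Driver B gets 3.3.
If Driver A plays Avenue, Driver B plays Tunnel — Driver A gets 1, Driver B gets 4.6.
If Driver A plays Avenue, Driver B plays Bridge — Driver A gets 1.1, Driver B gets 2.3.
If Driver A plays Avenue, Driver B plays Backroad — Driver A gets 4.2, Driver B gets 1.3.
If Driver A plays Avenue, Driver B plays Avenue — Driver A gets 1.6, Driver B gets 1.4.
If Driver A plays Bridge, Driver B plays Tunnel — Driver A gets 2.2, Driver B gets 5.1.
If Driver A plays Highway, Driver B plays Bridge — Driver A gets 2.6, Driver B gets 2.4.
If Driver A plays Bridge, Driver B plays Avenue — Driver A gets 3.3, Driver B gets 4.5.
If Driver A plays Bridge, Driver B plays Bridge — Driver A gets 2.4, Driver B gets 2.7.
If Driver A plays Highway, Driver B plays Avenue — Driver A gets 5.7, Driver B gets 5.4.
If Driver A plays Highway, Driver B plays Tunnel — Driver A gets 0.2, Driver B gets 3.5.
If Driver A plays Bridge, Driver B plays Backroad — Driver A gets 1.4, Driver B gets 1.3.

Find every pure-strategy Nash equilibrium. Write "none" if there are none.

Pure-strategy Nash equilibria: (Highway, Avenue), (Bridge, Tunnel)

(Highway, Avenue): Driver A gets 5.7, best alternative 3.3; Driver B gets 5.4, best alternative 3.5. No profitable deviation — NE.
(Highway, Bridge): Driver B can switch to Avenue (2.4 → 5.4). Not NE.
(Highway, Tunnel): Driver A can switch to Avenue (0.2 → 1). Not NE.
(Highway, Backroad): Driver A can switch to Avenue (1.8 → 4.2). Not NE.
(Avenue, Avenue): Driver A can switch to Highway (1.6 → 5.7). Not NE.
(Avenue, Bridge): Driver A can switch to Highway (1.1 → 2.6). Not NE.
(Avenue, Tunnel): Driver A can switch to Bridge (1 → 2.2). Not NE.
(Avenue, Backroad): Driver B can switch to Avenue (1.3 → 1.4). Not NE.
(Bridge, Avenue): Driver A can switch to Highway (3.3 → 5.7). Not NE.
(Bridge, Tunnel): Driver A gets 2.2, best alternative 1; Driver B gets 5.1, best alternative 4.5. No profitable deviation — NE.
(The remaining 2 profiles each have a profitable deviation by the same check.)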